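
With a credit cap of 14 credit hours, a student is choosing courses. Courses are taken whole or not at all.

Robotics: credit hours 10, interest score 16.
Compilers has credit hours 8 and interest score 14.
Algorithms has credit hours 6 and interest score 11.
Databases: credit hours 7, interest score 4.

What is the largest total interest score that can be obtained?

This is a 0-1 knapsack instance.
Algorithms + Databases: credit hours 6 + 7 = 13 ≤ 14, interest score 11 + 4 = 15.
Compilers + Algorithms: credit hours 8 + 6 = 14 ≤ 14, interest score 14 + 11 = 25.
Robotics: credit hours 10 ≤ 14, interest score 16.
Best is Compilers and Algorithms with total interest score 25.

25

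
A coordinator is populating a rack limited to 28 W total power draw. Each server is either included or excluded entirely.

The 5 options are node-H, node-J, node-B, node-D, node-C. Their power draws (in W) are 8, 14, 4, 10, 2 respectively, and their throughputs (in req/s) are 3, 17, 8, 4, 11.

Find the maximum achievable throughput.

Treat it as a binary knapsack problem.
Allowing fractional choices, the relaxed optimum would be about 39.2, but servers are indivisible.
node-J + node-B + node-C: power draw 14 + 4 + 2 = 20 ≤ 28, throughput 17 + 8 + 11 = 36.
node-H + node-J + node-B + node-C: power draw 8 + 14 + 4 + 2 = 28 ≤ 28, throughput 3 + 17 + 8 + 11 = 39.
Best is node-H, node-J, node-B, and node-C with total throughput 39.

39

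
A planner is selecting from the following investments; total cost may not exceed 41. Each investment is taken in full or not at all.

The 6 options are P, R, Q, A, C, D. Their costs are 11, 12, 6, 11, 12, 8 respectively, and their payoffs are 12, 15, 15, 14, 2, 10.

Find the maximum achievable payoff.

56

Take P, R, Q, and A: cost 11 + 12 + 6 + 11 = 40 ≤ 41, payoff 12 + 15 + 15 + 14 = 56.
No other feasible combination does better.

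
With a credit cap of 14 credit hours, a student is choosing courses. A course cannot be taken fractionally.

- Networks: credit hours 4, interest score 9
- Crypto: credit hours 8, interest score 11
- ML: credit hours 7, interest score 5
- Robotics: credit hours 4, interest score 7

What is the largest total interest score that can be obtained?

This is a 0-1 knapsack instance.
Allowing fractional choices, the relaxed optimum would be about 24.2, but courses are indivisible.
Crypto + Robotics: credit hours 8 + 4 = 12 ≤ 14, interest score 11 + 7 = 18.
Networks + Crypto: credit hours 4 + 8 = 12 ≤ 14, interest score 9 + 11 = 20.
Best is Networks and Crypto with total interest score 20.

20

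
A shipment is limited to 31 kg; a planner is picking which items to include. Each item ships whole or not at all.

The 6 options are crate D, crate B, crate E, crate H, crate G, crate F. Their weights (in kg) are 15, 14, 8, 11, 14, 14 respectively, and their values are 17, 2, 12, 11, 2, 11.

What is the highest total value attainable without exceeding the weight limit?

29

crate D + crate H: weight 15 + 11 = 26 ≤ 31, value 17 + 11 = 28.
crate D + crate E: weight 15 + 8 = 23 ≤ 31, value 17 + 12 = 29.
Best is crate D and crate E with total value 29.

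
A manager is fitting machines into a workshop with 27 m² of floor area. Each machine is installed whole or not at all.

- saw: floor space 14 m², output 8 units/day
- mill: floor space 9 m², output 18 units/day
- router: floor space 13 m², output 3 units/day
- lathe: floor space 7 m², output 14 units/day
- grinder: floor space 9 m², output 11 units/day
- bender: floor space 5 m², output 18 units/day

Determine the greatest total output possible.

50

Treat it as a binary knapsack problem.
Take mill, lathe, and bender: floor space 9 + 7 + 5 = 21 ≤ 27, output 18 + 14 + 18 = 50.
No other feasible combination does better.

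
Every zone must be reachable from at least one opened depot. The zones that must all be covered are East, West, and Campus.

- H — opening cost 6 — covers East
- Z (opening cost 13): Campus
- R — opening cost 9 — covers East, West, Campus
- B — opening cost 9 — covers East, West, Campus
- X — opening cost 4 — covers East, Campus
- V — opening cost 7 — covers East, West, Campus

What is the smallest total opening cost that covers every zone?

The greedy cost-per-new-zone heuristic would pick X and V for 11, but a cheaper cover exists.
V alone covers East, West, Campus — every zone.
Total opening cost: 7.
No cover costs less than 7.

7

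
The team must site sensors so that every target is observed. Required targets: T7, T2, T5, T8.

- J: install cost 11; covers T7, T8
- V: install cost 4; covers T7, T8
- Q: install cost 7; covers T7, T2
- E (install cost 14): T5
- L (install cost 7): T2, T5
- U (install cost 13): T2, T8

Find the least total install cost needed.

11

This is an integer covering problem.
Choose V and L: together they cover T7, T2, T5, T8 — every target.
Total install cost: 4 + 7 = 11.
No cover costs less than 11.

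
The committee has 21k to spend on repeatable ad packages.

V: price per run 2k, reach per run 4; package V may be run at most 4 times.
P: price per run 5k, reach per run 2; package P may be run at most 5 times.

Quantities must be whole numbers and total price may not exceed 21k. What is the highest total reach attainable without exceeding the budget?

20

This is a bounded integer knapsack.
3×V and 3×P: price 21 ≤ 21, reach 3·4 + 3·2 = 18.
4×V and 2×P: price 18 ≤ 21, reach 4·4 + 2·2 = 20.
Best is 20.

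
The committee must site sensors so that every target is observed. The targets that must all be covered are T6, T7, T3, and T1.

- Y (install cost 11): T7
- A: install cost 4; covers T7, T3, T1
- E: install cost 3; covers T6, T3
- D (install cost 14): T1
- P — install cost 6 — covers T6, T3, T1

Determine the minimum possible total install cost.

7

Choose A and E: together they cover T6, T7, T3, T1 — every target.
Total install cost: 4 + 3 = 7.
No cover costs less than 7.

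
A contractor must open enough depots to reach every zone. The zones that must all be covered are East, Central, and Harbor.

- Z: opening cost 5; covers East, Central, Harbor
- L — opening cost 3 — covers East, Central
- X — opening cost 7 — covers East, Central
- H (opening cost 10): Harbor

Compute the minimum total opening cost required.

5

The greedy cost-per-new-zone heuristic would pick L and Z for 8, but a cheaper cover exists.
Z alone covers East, Central, Harbor — every zone.
Total opening cost: 5.
No cover costs less than 5.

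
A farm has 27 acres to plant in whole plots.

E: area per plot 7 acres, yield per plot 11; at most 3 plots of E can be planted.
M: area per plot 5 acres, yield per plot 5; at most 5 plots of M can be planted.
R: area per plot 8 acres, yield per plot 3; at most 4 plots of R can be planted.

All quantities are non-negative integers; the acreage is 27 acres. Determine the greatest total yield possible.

E has the best ratio (11/7); taking only E gives at most 3×11 = 33 (stopped by the area limit).
Mixing does better — 3×E and 1×M: area 26 ≤ 27, yield 3·11 + 1·5 = 38.

38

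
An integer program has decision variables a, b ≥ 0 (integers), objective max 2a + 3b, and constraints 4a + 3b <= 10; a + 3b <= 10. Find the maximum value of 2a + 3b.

9

(a,b)=(0,3): 4·0+3·3=9≤10, 1·0+3·3=9≤10, objective 9.
(a,b)=(1,2): 4·1+3·2=10≤10, 1·1+3·2=7≤10, objective 8.
(a,b)=(0,2): 4·0+3·2=6≤10, 1·0+3·2=6≤10, objective 6.
The best lattice point is (0,3), giving 9.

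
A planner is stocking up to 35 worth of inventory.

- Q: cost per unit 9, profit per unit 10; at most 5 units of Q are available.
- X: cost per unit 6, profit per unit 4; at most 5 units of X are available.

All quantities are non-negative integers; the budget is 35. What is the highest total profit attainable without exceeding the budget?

34

This is a bounded integer knapsack.
3×Q and 1×X: cost 33 ≤ 35, profit 3·10 + 1·4 = 34.
3×Q: cost 27 ≤ 35, profit 3·10 = 30.
Best is 34.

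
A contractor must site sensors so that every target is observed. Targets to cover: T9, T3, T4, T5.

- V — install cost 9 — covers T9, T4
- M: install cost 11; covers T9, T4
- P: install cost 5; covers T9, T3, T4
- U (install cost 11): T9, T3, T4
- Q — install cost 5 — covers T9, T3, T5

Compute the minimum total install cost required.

10

This is a weighted set-cover instance.
Choose P and Q: together they cover T9, T3, T4, T5 — every target.
Total install cost: 5 + 5 = 10.
No cover costs less than 10.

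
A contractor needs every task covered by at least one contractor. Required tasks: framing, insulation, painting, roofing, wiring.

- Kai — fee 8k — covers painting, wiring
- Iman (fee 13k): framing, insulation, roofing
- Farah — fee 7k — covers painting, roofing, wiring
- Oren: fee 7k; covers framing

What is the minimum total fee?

Choose Iman and Farah: together they cover framing, insulation, painting, roofing, wiring — every task.
Total fee: 13 + 7 = 20.

20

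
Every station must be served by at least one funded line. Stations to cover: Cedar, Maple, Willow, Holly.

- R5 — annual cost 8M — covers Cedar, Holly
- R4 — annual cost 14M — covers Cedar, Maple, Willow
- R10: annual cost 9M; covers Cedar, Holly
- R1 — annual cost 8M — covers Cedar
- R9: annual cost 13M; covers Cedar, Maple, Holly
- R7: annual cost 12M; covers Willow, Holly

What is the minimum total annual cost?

22

Choose R5 and R4: together they cover Cedar, Maple, Willow, Holly — every station.
Total annual cost: 8 + 14 = 22.
No cover costs less than 22.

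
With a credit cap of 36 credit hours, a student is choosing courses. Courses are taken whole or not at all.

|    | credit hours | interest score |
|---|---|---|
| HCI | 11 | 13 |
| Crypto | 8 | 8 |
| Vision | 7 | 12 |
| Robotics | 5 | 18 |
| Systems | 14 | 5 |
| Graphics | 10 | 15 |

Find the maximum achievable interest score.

Allowing fractional choices, the relaxed optimum would be about 61.0, but courses are indivisible.
HCI + Crypto + Robotics + Graphics: credit hours 11 + 8 + 5 + 10 = 34 ≤ 36, interest score 13 + 8 + 18 + 15 = 54.
HCI + Vision + Robotics + Graphics: credit hours 11 + 7 + 5 + 10 = 33 ≤ 36, interest score 13 + 12 + 18 + 15 = 58.
Best is HCI, Vision, Robotics, and Graphics with total interest score 58.

58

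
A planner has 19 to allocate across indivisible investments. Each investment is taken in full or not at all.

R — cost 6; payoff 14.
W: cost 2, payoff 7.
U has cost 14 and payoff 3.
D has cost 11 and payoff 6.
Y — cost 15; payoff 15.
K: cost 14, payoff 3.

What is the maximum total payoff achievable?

Take R, W, and D: cost 6 + 2 + 11 = 19 ≤ 19, payoff 14 + 7 + 6 = 27.
No other feasible combination does better.

27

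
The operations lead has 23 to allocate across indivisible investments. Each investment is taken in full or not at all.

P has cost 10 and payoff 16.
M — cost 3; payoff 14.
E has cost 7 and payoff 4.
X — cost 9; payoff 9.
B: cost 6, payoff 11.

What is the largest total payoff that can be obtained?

Take P, M, and B: cost 10 + 3 + 6 = 19 ≤ 23, payoff 16 + 14 + 11 = 41.
No other feasible combination does better.

41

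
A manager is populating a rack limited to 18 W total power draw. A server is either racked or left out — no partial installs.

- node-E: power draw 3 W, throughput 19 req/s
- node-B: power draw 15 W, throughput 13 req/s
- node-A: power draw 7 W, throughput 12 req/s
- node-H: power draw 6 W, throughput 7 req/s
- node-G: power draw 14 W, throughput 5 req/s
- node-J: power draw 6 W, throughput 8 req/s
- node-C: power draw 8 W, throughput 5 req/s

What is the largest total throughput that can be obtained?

This is a 0-1 knapsack instance.
Allowing fractional choices, the relaxed optimum would be about 41.3, but servers are indivisible.
node-E + node-A + node-J: power draw 3 + 7 + 6 = 16 ≤ 18, throughput 19 + 12 + 8 = 39.
node-E + node-A + node-H: power draw 3 + 7 + 6 = 16 ≤ 18, throughput 19 + 12 + 7 = 38.
node-E + node-A + node-C: power draw 3 + 7 + 8 = 18 ≤ 18, throughput 19 + 12 + 5 = 36.
Best is node-E, node-A, and node-J with total throughput 39.

39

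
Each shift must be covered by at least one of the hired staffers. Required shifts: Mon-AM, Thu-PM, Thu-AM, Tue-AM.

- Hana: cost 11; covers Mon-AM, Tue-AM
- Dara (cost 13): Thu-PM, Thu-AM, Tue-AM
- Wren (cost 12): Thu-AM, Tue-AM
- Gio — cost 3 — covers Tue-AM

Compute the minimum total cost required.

The greedy cost-per-new-shift heuristic would pick Gio, Dara, and Hana for 27, but a cheaper cover exists.
Choose Hana and Dara: together they cover Mon-AM, Thu-PM, Thu-AM, Tue-AM — every shift.
Total cost: 11 + 13 = 24.
No cover costs less than 24.

24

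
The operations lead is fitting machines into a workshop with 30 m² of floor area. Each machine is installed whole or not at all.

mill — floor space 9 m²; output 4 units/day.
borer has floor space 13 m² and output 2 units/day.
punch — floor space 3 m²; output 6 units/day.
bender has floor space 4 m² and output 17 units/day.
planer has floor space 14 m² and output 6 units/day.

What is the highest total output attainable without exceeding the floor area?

punch + bender + planer: floor space 3 + 4 + 14 = 21 ≤ 30, output 6 + 17 + 6 = 29.
mill + punch + bender + planer: floor space 9 + 3 + 4 + 14 = 30 ≤ 30, output 4 + 6 + 17 + 6 = 33.
mill + borer + punch + bender: floor space 9 + 13 + 3 + 4 = 29 ≤ 30, output 4 + 2 + 6 + 17 = 29.
Best is mill, punch, bender, and planer with total output 33.

33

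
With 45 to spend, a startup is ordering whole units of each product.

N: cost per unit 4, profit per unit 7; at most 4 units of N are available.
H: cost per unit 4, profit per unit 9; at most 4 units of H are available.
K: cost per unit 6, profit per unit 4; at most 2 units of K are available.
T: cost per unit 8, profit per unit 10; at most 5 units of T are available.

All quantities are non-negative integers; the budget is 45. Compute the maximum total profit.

77

H has the best ratio (9/4); taking only H gives at most 4×9 = 36 (stopped by the supply cap of 4).
Mixing does better — 3×N, 4×H, and 2×T: cost 44 ≤ 45, profit 3·7 + 4·9 + 2·10 = 77.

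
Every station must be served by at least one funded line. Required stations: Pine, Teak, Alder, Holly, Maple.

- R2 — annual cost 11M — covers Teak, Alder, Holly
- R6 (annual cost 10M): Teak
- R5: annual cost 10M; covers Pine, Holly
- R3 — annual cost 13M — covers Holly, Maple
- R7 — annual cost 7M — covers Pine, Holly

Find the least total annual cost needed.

Choose R2, R3, and R7: together they cover Pine, Teak, Alder, Holly, Maple — every station.
Total annual cost: 11 + 13 + 7 = 31.

31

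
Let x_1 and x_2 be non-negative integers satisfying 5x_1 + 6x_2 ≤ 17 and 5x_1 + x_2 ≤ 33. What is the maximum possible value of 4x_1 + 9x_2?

The continuous relaxation peaks at (0, 2.83) with value 25.50; rounding to a feasible lattice point costs some objective.
(x_1,x_2)=(1,2): 5·1+6·2=17≤17, 5·1+1·2=7≤33, objective 22.
(x_1,x_2)=(0,2): 5·0+6·2=12≤17, 5·0+1·2=2≤33, objective 18.
(x_1,x_2)=(2,1): 5·2+6·1=16≤17, 5·2+1·1=11≤33, objective 17.
Maximum is 22 at (x_1,x_2)=(1,2).

22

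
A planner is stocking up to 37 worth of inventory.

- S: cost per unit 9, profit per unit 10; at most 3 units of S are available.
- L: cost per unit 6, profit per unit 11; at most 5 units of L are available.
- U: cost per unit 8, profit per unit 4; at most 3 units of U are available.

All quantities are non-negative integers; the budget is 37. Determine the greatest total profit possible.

55

L has the best ratio (11/6); taking only L gives at most 5×11 = 55 (stopped by the supply cap of 5).
Optimal: 5×L: cost 30 ≤ 37, profit 5·11 = 55.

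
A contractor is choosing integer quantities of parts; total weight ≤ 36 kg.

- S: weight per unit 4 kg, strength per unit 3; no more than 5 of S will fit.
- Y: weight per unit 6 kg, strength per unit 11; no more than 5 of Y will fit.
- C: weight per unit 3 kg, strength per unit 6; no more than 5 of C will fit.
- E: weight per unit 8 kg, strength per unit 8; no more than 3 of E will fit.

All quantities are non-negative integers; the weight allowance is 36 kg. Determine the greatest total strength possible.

5×Y and 2×C: weight 36 ≤ 36, strength 5·11 + 2·6 = 67.
4×Y and 4×C: weight 36 ≤ 36, strength 4·11 + 4·6 = 68.
Best is 68.

68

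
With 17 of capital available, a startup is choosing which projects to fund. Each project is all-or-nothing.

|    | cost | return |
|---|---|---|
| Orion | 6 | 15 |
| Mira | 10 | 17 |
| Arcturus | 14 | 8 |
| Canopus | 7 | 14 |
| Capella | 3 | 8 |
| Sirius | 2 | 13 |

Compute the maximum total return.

Take Orion, Canopus, and Sirius: cost 6 + 7 + 2 = 15 ≤ 17, return 15 + 14 + 13 = 42.
No other feasible combination does better.

42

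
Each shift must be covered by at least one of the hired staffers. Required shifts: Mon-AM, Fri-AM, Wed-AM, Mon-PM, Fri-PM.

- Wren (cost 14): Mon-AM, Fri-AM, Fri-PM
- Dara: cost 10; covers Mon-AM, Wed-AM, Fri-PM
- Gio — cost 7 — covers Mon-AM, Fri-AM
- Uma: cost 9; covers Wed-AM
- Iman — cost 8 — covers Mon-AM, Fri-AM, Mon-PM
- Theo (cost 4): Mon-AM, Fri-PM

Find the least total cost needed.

18

This is an integer covering problem.
The greedy cost-per-new-shift heuristic would pick Theo, Iman, and Uma for 21, but a cheaper cover exists.
Choose Dara and Iman: together they cover Mon-AM, Fri-AM, Wed-AM, Mon-PM, Fri-PM — every shift.
Total cost: 10 + 8 = 18.
No cover costs less than 18.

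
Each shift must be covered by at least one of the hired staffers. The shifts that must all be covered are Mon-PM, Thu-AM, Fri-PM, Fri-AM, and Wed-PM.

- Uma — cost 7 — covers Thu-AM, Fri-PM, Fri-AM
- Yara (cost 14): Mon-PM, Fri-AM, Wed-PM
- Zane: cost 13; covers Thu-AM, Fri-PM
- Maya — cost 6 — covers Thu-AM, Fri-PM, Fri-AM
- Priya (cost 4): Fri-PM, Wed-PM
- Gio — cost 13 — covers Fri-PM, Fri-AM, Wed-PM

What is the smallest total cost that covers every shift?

The greedy cost-per-new-shift heuristic would pick Maya, Priya, and Yara for 24, but a cheaper cover exists.
Choose Yara and Maya: together they cover Mon-PM, Thu-AM, Fri-PM, Fri-AM, Wed-PM — every shift.
Total cost: 14 + 6 = 20.
No cover costs less than 20.

20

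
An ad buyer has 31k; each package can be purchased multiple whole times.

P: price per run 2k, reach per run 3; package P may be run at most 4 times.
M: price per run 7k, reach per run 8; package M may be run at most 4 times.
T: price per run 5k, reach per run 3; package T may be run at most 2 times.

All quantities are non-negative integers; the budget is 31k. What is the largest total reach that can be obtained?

36

This is a bounded integer knapsack.
Take 4×P and 3×M: price 29 ≤ 31, reach 4·3 + 3·8 = 36.
P has the best ratio (3/2) and is taken to its limit of 4; remaining capacity is filled optimally with the others.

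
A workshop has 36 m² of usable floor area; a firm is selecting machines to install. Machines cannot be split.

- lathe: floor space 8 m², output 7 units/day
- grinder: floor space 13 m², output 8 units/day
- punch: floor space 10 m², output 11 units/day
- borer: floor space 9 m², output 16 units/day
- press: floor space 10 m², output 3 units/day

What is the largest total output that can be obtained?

grinder + punch + borer: floor space 13 + 10 + 9 = 32 ≤ 36, output 8 + 11 + 16 = 35.
lathe + grinder + borer: floor space 8 + 13 + 9 = 30 ≤ 36, output 7 + 8 + 16 = 31.
lathe + punch + borer: floor space 8 + 10 + 9 = 27 ≤ 36, output 7 + 11 + 16 = 34.
Best is grinder, punch, and borer with total output 35.

35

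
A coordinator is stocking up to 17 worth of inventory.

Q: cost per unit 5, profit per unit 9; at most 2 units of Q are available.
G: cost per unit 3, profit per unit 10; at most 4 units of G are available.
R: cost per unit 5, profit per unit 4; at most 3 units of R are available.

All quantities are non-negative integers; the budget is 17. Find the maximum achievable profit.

49

Take 1×Q and 4×G: cost 17 ≤ 17, profit 1·9 + 4·10 = 49.
G has the best ratio (10/3) and is taken to its limit of 4; remaining capacity is filled optimally with the others.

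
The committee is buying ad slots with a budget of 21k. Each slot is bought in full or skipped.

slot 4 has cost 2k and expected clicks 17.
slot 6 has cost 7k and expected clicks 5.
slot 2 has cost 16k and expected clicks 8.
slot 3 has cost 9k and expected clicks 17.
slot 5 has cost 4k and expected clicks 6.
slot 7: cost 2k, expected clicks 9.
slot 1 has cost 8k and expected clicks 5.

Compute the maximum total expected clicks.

Allowing fractional choices, the relaxed optimum would be about 51.9, but ad slots are indivisible.
slot 4 + slot 3 + slot 5 + slot 7: cost 2 + 9 + 4 + 2 = 17 ≤ 21, expected clicks 17 + 17 + 6 + 9 = 49.
slot 4 + slot 6 + slot 3 + slot 7: cost 2 + 7 + 9 + 2 = 20 ≤ 21, expected clicks 17 + 5 + 17 + 9 = 48.
Best is slot 4, slot 3, slot 5, and slot 7 with total expected clicks 49.

49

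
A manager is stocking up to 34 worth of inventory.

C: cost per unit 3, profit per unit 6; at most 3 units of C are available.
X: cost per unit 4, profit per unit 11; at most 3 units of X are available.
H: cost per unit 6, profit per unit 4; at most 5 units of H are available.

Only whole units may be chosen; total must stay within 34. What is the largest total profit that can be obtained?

This is a bounded integer knapsack.
3×C, 3×X, and 1×H: cost 27 ≤ 34, profit 3·6 + 3·11 + 1·4 = 55.
3×C, 3×X, and 2×H: cost 33 ≤ 34, profit 3·6 + 3·11 + 2·4 = 59.
Best is 59.

59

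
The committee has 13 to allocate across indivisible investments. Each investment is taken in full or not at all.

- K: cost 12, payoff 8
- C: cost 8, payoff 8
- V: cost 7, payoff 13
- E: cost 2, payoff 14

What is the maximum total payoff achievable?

This is a 0-1 knapsack instance.
Allowing fractional choices, the relaxed optimum would be about 31.0, but investments are indivisible.
V + E: cost 7 + 2 = 9 ≤ 13, payoff 13 + 14 = 27.
E: cost 2 ≤ 13, payoff 14.
C + E: cost 8 + 2 = 10 ≤ 13, payoff 8 + 14 = 22.
Best is V and E with total payoff 27.

27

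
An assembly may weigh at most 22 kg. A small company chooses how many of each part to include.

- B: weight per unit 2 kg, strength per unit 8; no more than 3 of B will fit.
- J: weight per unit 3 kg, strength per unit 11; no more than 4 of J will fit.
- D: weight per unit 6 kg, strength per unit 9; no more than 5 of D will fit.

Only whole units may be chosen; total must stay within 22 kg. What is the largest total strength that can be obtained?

Take 2×B, 4×J, and 1×D: weight 22 ≤ 22, strength 2·8 + 4·11 + 1·9 = 69.
No other integer combination yields more.

69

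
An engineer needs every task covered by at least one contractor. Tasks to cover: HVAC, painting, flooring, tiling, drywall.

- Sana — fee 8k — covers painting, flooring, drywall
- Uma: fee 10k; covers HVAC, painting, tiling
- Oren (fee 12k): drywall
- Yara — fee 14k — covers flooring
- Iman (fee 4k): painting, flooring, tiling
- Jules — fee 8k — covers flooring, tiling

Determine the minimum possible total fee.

18

This is a weighted set-cover instance.
The greedy cost-per-new-task heuristic would pick Iman, Sana, and Uma for 22, but a cheaper cover exists.
Choose Sana and Uma: together they cover HVAC, painting, flooring, tiling, drywall — every task.
Total fee: 8 + 10 = 18.
No cover costs less than 18.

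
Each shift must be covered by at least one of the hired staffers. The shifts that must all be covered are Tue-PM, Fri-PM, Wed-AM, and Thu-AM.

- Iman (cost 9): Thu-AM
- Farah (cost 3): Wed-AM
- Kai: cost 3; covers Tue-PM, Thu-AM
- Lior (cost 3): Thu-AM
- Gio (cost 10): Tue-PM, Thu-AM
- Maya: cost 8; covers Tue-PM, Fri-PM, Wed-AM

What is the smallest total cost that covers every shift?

The greedy cost-per-new-shift heuristic would pick Kai, Farah, and Maya for 14, but a cheaper cover exists.
Choose Kai and Maya: together they cover Tue-PM, Fri-PM, Wed-AM, Thu-AM — every shift.
Total cost: 3 + 8 = 11.
No cover costs less than 11.

11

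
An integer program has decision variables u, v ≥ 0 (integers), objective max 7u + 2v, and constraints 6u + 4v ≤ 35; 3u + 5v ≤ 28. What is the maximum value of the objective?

37

Relaxing integrality, the LP optimum is 40.83 at (u,v) = (5.83, 0), which is not an integer point.
(u,v)=(5,1) is feasible, giving 37.
(u,v)=(5,0) is feasible, giving 35.
(u,v)=(4,2) is feasible, giving 32.
(u,v)=(4,1) is feasible, giving 30.
No feasible integer point exceeds 37.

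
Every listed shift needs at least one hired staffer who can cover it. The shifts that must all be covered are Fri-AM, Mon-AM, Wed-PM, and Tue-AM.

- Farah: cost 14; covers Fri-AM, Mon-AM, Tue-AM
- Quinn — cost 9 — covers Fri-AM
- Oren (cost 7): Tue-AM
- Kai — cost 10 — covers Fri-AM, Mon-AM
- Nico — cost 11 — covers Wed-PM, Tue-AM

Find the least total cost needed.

21

The greedy cost-per-new-shift heuristic would pick Farah and Nico for 25, but a cheaper cover exists.
Choose Kai and Nico: together they cover Fri-AM, Mon-AM, Wed-PM, Tue-AM — every shift.
Total cost: 10 + 11 = 21.
No cover costs less than 21.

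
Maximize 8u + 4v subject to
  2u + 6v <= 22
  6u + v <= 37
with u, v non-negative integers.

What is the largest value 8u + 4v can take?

52

Relaxing integrality, the LP optimum is 53.88 at (u,v) = (5.88, 1.71), which is not an integer point.
(u,v)=(6,1) is feasible, giving 52.
(u,v)=(6,0) is feasible, giving 48.
(u,v)=(5,2) is feasible, giving 48.
Maximum is 52 at (u,v)=(6,1).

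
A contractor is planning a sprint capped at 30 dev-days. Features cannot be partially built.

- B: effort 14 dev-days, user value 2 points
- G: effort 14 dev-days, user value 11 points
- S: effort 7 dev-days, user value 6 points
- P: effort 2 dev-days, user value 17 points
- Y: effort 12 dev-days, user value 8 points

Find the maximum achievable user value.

Allowing fractional choices, the relaxed optimum would be about 38.7, but features are indivisible.
G + P + Y: effort 14 + 2 + 12 = 28 ≤ 30, user value 11 + 17 + 8 = 36.
G + S + P: effort 14 + 7 + 2 = 23 ≤ 30, user value 11 + 6 + 17 = 34.
Best is G, P, and Y with total user value 36.

36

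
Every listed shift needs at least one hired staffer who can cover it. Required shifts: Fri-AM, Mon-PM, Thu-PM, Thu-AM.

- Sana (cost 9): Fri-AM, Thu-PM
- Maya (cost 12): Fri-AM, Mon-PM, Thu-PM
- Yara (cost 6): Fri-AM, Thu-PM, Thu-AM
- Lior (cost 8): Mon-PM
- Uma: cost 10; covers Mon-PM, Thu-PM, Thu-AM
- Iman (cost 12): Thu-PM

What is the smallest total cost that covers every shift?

Choose Yara and Lior: together they cover Fri-AM, Mon-PM, Thu-PM, Thu-AM — every shift.
Total cost: 6 + 8 = 14.

14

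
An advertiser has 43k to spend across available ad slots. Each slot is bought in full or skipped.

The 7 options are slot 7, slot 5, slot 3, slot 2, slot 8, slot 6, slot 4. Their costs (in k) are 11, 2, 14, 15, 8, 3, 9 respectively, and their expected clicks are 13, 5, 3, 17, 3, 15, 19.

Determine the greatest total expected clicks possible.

Take slot 7, slot 5, slot 2, slot 6, and slot 4: cost 11 + 2 + 15 + 3 + 9 = 40 ≤ 43, expected clicks 13 + 5 + 17 + 15 + 19 = 69.
No other feasible combination does better.

69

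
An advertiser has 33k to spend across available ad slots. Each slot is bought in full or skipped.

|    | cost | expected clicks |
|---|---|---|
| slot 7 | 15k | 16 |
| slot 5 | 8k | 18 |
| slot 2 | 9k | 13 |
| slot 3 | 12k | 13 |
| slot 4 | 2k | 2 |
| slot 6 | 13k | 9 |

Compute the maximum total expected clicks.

47

slot 7 + slot 5 + slot 2: cost 15 + 8 + 9 = 32 ≤ 33, expected clicks 16 + 18 + 13 = 47.
slot 5 + slot 2 + slot 3: cost 8 + 9 + 12 = 29 ≤ 33, expected clicks 18 + 13 + 13 = 44.
slot 5 + slot 2 + slot 3 + slot 4: cost 8 + 9 + 12 + 2 = 31 ≤ 33, expected clicks 18 + 13 + 13 + 2 = 46.
Best is slot 7, slot 5, and slot 2 with total expected clicks 47.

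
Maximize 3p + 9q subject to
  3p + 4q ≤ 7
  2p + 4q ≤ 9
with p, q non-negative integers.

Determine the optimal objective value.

(p,q)=(1,1): 3·1+4·1=7≤7, 2·1+4·1=6≤9, objective 12.
(p,q)=(0,1): 3·0+4·1=4≤7, 2·0+4·1=4≤9, objective 9.
(p,q)=(2,0): 3·2+4·0=6≤7, 2·2+4·0=4≤9, objective 6.
No feasible integer point exceeds 12.

12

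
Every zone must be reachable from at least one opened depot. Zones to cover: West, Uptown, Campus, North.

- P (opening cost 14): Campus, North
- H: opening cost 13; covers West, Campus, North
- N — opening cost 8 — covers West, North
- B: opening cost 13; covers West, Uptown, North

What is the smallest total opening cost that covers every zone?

The greedy cost-per-new-zone heuristic would pick N, H, and B for 34, but a cheaper cover exists.
Choose H and B: together they cover West, Uptown, Campus, North — every zone.
Total opening cost: 13 + 13 = 26.
No cover costs less than 26.

26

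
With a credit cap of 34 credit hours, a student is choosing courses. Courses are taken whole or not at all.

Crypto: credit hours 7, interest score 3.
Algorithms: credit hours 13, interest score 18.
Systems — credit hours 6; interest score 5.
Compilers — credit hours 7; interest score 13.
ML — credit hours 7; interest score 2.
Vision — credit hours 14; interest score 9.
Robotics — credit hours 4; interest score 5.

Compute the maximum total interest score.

Allowing fractional choices, the relaxed optimum would be about 43.6, but courses are indivisible.
Algorithms + Compilers + Vision: credit hours 13 + 7 + 14 = 34 ≤ 34, interest score 18 + 13 + 9 = 40.
Algorithms + Systems + Compilers + Robotics: credit hours 13 + 6 + 7 + 4 = 30 ≤ 34, interest score 18 + 5 + 13 + 5 = 41.
Best is Algorithms, Systems, Compilers, and Robotics with total interest score 41.

41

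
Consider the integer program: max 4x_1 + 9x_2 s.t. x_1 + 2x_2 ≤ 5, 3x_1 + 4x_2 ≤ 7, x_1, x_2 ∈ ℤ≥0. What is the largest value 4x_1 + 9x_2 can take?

13

Relaxing integrality, the LP optimum is 15.75 at (x_1,x_2) = (0, 1.75), which is not an integer point.
(x_1,x_2)=(1,1): 1·1+2·1=3≤5, 3·1+4·1=7≤7, objective 13.
(x_1,x_2)=(0,1): 1·0+2·1=2≤5, 3·0+4·1=4≤7, objective 9.
(x_1,x_2)=(2,0): 1·2+2·0=2≤5, 3·2+4·0=6≤7, objective 8.
(x_1,x_2)=(1,0): 1·1+2·0=1≤5, 3·1+4·0=3≤7, objective 4.
Maximum is 13 at (x_1,x_2)=(1,1).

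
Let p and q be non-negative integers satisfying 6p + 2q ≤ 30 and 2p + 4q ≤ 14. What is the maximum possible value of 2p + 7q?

23

The continuous relaxation peaks at (0, 3.5) with value 24.50; rounding to a feasible lattice point costs some objective.
(p,q)=(1,3): 6·1+2·3=12≤30, 2·1+4·3=14≤14, objective 23.
(p,q)=(0,3): 6·0+2·3=6≤30, 2·0+4·3=12≤14, objective 21.
(p,q)=(2,2): 6·2+2·2=16≤30, 2·2+4·2=12≤14, objective 18.
(p,q)=(1,2): 6·1+2·2=10≤30, 2·1+4·2=10≤14, objective 16.
No feasible integer point exceeds 23.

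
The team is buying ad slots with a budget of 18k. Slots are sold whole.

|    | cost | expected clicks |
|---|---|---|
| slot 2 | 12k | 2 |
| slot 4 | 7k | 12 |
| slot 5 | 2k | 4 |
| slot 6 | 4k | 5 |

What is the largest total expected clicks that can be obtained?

slot 4 + slot 6: cost 7 + 4 = 11 ≤ 18, expected clicks 12 + 5 = 17.
slot 4 + slot 5 + slot 6: cost 7 + 2 + 4 = 13 ≤ 18, expected clicks 12 + 4 + 5 = 21.
Best is slot 4, slot 5, and slot 6 with total expected clicks 21.

21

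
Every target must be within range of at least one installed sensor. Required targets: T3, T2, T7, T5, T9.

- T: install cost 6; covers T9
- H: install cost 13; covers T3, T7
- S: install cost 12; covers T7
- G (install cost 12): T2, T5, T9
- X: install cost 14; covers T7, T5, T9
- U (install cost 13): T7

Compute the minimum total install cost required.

25

Choose H and G: together they cover T3, T2, T7, T5, T9 — every target.
Total install cost: 13 + 12 = 25.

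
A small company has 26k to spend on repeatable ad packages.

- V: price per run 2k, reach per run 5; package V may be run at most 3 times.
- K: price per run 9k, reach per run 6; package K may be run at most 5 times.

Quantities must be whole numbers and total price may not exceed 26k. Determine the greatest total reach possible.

27

Take 3×V and 2×K: price 24 ≤ 26, reach 3·5 + 2·6 = 27.
V has the best ratio (5/2) and is taken to its limit of 3; remaining capacity is filled optimally with the others.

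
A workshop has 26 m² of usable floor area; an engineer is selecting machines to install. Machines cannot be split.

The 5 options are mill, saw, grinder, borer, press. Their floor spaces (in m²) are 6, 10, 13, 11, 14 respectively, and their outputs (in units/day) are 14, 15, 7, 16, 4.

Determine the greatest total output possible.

31

This is a 0-1 knapsack instance.
Take saw and borer: floor space 10 + 11 = 21 ≤ 26, output 15 + 16 = 31.
No other feasible combination does better.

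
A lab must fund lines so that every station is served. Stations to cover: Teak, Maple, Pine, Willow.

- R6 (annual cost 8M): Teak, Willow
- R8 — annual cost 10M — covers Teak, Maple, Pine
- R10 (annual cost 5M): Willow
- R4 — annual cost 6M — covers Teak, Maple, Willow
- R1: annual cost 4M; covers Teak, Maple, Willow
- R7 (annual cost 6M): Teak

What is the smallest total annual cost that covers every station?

Choose R8 and R1: together they cover Teak, Maple, Pine, Willow — every station.
Total annual cost: 10 + 4 = 14.
No cover costs less than 14.

14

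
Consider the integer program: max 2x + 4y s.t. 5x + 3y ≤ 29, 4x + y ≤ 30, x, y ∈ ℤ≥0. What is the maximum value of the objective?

(x,y)=(0,9) is feasible, giving 36.
(x,y)=(1,8) is feasible, giving 34.
(x,y)=(0,8) is feasible, giving 32.
Maximum is 36 at (x,y)=(0,9).

36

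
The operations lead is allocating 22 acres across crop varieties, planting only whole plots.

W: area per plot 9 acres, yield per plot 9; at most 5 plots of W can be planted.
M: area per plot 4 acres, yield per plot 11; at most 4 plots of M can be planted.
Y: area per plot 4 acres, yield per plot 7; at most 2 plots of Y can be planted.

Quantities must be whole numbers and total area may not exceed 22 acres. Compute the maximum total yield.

This is a bounded integer knapsack.
Take 4×M and 1×Y: area 20 ≤ 22, yield 4·11 + 1·7 = 51.
M has the best ratio (11/4) and is taken to its limit of 4; remaining capacity is filled optimally with the others.

51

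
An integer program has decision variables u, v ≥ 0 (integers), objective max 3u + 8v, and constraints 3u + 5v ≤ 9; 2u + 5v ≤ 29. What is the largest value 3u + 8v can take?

11

(u,v)=(1,1): 3·1+5·1=8≤9, 2·1+5·1=7≤29, objective 11.
(u,v)=(0,1): 3·0+5·1=5≤9, 2·0+5·1=5≤29, objective 8.
No feasible integer point exceeds 11.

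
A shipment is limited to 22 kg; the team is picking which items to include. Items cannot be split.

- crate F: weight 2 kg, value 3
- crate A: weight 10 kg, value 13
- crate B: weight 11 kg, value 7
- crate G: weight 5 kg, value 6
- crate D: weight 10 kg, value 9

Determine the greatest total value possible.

25

Treat it as a binary knapsack problem.
Take crate F, crate A, and crate D: weight 2 + 10 + 10 = 22 ≤ 22, value 3 + 13 + 9 = 25.
No other feasible combination does better.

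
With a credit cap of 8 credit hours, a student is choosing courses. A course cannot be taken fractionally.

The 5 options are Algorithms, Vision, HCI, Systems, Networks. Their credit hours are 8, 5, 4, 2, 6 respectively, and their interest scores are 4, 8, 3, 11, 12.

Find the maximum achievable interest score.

Systems + Networks: credit hours 2 + 6 = 8 ≤ 8, interest score 11 + 12 = 23.
Vision + Systems: credit hours 5 + 2 = 7 ≤ 8, interest score 8 + 11 = 19.
Best is Systems and Networks with total interest score 23.

23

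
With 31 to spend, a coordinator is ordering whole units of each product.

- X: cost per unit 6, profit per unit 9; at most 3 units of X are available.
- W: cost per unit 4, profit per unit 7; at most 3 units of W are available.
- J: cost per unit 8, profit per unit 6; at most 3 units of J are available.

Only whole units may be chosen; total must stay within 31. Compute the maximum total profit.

3×X and 3×W: cost 30 ≤ 31, profit 3·9 + 3·7 = 48.
3×X and 2×W: cost 26 ≤ 31, profit 3·9 + 2·7 = 41.
Best is 48.

48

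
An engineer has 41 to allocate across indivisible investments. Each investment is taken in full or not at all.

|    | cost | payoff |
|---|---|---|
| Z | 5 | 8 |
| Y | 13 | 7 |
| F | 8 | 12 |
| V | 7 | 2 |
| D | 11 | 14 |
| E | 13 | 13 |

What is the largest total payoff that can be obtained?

47

Allowing fractional choices, the relaxed optimum would be about 49.2, but investments are indivisible.
Z + Y + F + D: cost 5 + 13 + 8 + 11 = 37 ≤ 41, payoff 8 + 7 + 12 + 14 = 41.
F + V + D + E: cost 8 + 7 + 11 + 13 = 39 ≤ 41, payoff 12 + 2 + 14 + 13 = 41.
Z + F + D + E: cost 5 + 8 + 11 + 13 = 37 ≤ 41, payoff 8 + 12 + 14 + 13 = 47.
Best is Z, F, D, and E with total payoff 47.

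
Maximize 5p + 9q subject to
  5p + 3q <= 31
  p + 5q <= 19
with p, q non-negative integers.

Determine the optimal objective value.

(p,q)=(4,3): 5·4+3·3=29≤31, 1·4+5·3=19≤19, objective 47.
(p,q)=(5,2): 5·5+3·2=31≤31, 1·5+5·2=15≤19, objective 43.
(p,q)=(3,3): 5·3+3·3=24≤31, 1·3+5·3=18≤19, objective 42.
No feasible integer point exceeds 47.

47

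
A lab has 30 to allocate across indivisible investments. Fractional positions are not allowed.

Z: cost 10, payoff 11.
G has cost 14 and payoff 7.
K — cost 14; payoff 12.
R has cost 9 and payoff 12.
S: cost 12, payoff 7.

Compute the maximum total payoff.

24

This is a 0-1 knapsack instance.
Z + R: cost 10 + 9 = 19 ≤ 30, payoff 11 + 12 = 23.
K + R: cost 14 + 9 = 23 ≤ 30, payoff 12 + 12 = 24.
Best is K and R with total payoff 24.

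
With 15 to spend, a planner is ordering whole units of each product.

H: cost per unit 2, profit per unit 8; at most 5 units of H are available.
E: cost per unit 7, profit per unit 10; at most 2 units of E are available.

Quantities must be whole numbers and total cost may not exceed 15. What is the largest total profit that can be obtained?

5×H: cost 10 ≤ 15, profit 5·8 = 40.
4×H and 1×E: cost 15 ≤ 15, profit 4·8 + 1·10 = 42.
Best is 42.

42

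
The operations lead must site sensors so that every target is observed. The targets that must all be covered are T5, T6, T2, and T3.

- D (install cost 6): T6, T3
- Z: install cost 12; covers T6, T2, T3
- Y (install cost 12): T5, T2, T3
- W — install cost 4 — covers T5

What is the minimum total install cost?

The greedy cost-per-new-target heuristic would pick D, W, and Z for 22, but a cheaper cover exists.
Choose Z and W: together they cover T5, T6, T2, T3 — every target.
Total install cost: 12 + 4 = 16.
No cover costs less than 16.

16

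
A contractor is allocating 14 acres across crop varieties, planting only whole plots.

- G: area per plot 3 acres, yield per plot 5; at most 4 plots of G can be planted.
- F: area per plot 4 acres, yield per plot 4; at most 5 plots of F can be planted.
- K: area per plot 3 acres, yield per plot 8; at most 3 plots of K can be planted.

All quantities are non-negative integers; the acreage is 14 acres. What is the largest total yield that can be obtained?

Take 1×G and 3×K: area 12 ≤ 14, yield 1·5 + 3·8 = 29.
K has the best ratio (8/3) and is taken to its limit of 3; remaining capacity is filled optimally with the others.

29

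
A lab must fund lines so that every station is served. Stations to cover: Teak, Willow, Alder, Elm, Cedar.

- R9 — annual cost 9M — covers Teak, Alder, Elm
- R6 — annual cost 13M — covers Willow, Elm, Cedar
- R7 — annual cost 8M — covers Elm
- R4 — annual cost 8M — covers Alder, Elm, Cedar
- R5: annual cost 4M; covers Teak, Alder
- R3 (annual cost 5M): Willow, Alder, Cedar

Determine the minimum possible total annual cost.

This is a weighted set-cover instance.
The greedy cost-per-new-station heuristic would pick R3, R5, and R7 for 17, but a cheaper cover exists.
Choose R9 and R3: together they cover Teak, Willow, Alder, Elm, Cedar — every station.
Total annual cost: 9 + 5 = 14.
No cover costs less than 14.

14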